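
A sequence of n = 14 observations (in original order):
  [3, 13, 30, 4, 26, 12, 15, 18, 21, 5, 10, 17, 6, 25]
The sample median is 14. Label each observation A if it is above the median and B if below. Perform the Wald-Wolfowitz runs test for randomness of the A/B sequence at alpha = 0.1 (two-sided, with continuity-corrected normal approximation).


Step 1: Compute median = 14; label A = above, B = below.
Labels in order: BBABABAAABBABA  (n_A = 7, n_B = 7)
Step 2: Count runs R = 10.
Step 3: Under H0 (random ordering), E[R] = 2*n_A*n_B/(n_A+n_B) + 1 = 2*7*7/14 + 1 = 8.0000.
        Var[R] = 2*n_A*n_B*(2*n_A*n_B - n_A - n_B) / ((n_A+n_B)^2 * (n_A+n_B-1)) = 8232/2548 = 3.2308.
        SD[R] = 1.7974.
Step 4: Continuity-corrected z = (R - 0.5 - E[R]) / SD[R] = (10 - 0.5 - 8.0000) / 1.7974 = 0.8345.
Step 5: Two-sided p-value via normal approximation = 2*(1 - Phi(|z|)) = 0.403986.
Step 6: alpha = 0.1. fail to reject H0.

R = 10, z = 0.8345, p = 0.403986, fail to reject H0.


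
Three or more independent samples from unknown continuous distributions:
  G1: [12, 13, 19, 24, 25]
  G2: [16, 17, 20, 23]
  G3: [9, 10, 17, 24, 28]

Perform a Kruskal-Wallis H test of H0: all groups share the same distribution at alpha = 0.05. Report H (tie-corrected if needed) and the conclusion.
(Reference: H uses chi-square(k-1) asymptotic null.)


Step 1: Combine all N = 14 observations and assign midranks.
sorted (value, group, rank): (9,G3,1), (10,G3,2), (12,G1,3), (13,G1,4), (16,G2,5), (17,G2,6.5), (17,G3,6.5), (19,G1,8), (20,G2,9), (23,G2,10), (24,G1,11.5), (24,G3,11.5), (25,G1,13), (28,G3,14)
Step 2: Sum ranks within each group.
R_1 = 39.5 (n_1 = 5)
R_2 = 30.5 (n_2 = 4)
R_3 = 35 (n_3 = 5)
Step 3: H = 12/(N(N+1)) * sum(R_i^2/n_i) - 3(N+1)
     = 12/(14*15) * (39.5^2/5 + 30.5^2/4 + 35^2/5) - 3*15
     = 0.057143 * 789.612 - 45
     = 0.120714.
Step 4: Ties present; correction factor C = 1 - 12/(14^3 - 14) = 0.995604. Corrected H = 0.120714 / 0.995604 = 0.121247.
Step 5: Under H0, H ~ chi^2(2); p-value = 0.941177.
Step 6: alpha = 0.05. fail to reject H0.

H = 0.1212, df = 2, p = 0.941177, fail to reject H0.


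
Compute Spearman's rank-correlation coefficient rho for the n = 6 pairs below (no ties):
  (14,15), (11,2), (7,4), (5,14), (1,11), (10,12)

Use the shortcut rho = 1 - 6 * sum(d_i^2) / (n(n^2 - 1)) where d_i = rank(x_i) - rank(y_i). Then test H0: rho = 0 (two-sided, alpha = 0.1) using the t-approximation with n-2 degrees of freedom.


Step 1: Rank x and y separately (midranks; no ties here).
rank(x): 14->6, 11->5, 7->3, 5->2, 1->1, 10->4
rank(y): 15->6, 2->1, 4->2, 14->5, 11->3, 12->4
Step 2: d_i = R_x(i) - R_y(i); compute d_i^2.
  (6-6)^2=0, (5-1)^2=16, (3-2)^2=1, (2-5)^2=9, (1-3)^2=4, (4-4)^2=0
sum(d^2) = 30.
Step 3: rho = 1 - 6*30 / (6*(6^2 - 1)) = 1 - 180/210 = 0.142857.
Step 4: Under H0, t = rho * sqrt((n-2)/(1-rho^2)) = 0.2887 ~ t(4).
Step 5: Two-sided p-value from the t-distribution with 4 df = 0.787172.
Step 6: alpha = 0.1. fail to reject H0.

rho = 0.1429, p = 0.787172, fail to reject H0 at alpha = 0.1.


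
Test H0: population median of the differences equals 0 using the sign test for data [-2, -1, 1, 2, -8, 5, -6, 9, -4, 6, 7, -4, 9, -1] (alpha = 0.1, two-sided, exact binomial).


Step 1: Discard zero differences. Original n = 14; n_eff = number of nonzero differences = 14.
Nonzero differences (with sign): -2, -1, +1, +2, -8, +5, -6, +9, -4, +6, +7, -4, +9, -1
Step 2: Count signs: positive = 7, negative = 7.
Step 3: Under H0: P(positive) = 0.5, so the number of positives S ~ Bin(14, 0.5).
Step 4: Two-sided exact p-value = sum of Bin(14,0.5) probabilities at or below the observed probability = 1.000000.
Step 5: alpha = 0.1. fail to reject H0.

n_eff = 14, pos = 7, neg = 7, p = 1.000000, fail to reject H0.


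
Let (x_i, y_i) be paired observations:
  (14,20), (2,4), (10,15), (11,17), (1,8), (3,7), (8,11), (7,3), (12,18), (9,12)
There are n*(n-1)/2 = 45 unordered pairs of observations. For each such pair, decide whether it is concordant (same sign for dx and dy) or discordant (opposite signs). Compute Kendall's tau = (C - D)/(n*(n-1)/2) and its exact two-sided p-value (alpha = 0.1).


Step 1: Enumerate the 45 unordered pairs (i,j) with i<j and classify each by sign(x_j-x_i) * sign(y_j-y_i).
  (1,2):dx=-12,dy=-16->C; (1,3):dx=-4,dy=-5->C; (1,4):dx=-3,dy=-3->C; (1,5):dx=-13,dy=-12->C
  (1,6):dx=-11,dy=-13->C; (1,7):dx=-6,dy=-9->C; (1,8):dx=-7,dy=-17->C; (1,9):dx=-2,dy=-2->C
  (1,10):dx=-5,dy=-8->C; (2,3):dx=+8,dy=+11->C; (2,4):dx=+9,dy=+13->C; (2,5):dx=-1,dy=+4->D
  (2,6):dx=+1,dy=+3->C; (2,7):dx=+6,dy=+7->C; (2,8):dx=+5,dy=-1->D; (2,9):dx=+10,dy=+14->C
  (2,10):dx=+7,dy=+8->C; (3,4):dx=+1,dy=+2->C; (3,5):dx=-9,dy=-7->C; (3,6):dx=-7,dy=-8->C
  (3,7):dx=-2,dy=-4->C; (3,8):dx=-3,dy=-12->C; (3,9):dx=+2,dy=+3->C; (3,10):dx=-1,dy=-3->C
  (4,5):dx=-10,dy=-9->C; (4,6):dx=-8,dy=-10->C; (4,7):dx=-3,dy=-6->C; (4,8):dx=-4,dy=-14->C
  (4,9):dx=+1,dy=+1->C; (4,10):dx=-2,dy=-5->C; (5,6):dx=+2,dy=-1->D; (5,7):dx=+7,dy=+3->C
  (5,8):dx=+6,dy=-5->D; (5,9):dx=+11,dy=+10->C; (5,10):dx=+8,dy=+4->C; (6,7):dx=+5,dy=+4->C
  (6,8):dx=+4,dy=-4->D; (6,9):dx=+9,dy=+11->C; (6,10):dx=+6,dy=+5->C; (7,8):dx=-1,dy=-8->C
  (7,9):dx=+4,dy=+7->C; (7,10):dx=+1,dy=+1->C; (8,9):dx=+5,dy=+15->C; (8,10):dx=+2,dy=+9->C
  (9,10):dx=-3,dy=-6->C
Step 2: C = 40, D = 5, total pairs = 45.
Step 3: tau = (C - D)/(n(n-1)/2) = (40 - 5)/45 = 0.777778.
Step 4: Exact two-sided p-value (enumerate n! = 3628800 permutations of y under H0): p = 0.000946.
Step 5: alpha = 0.1. reject H0.

tau_b = 0.7778 (C=40, D=5), p = 0.000946, reject H0.


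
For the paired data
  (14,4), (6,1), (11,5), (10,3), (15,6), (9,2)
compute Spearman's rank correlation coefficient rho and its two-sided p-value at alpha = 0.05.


Step 1: Rank x and y separately (midranks; no ties here).
rank(x): 14->5, 6->1, 11->4, 10->3, 15->6, 9->2
rank(y): 4->4, 1->1, 5->5, 3->3, 6->6, 2->2
Step 2: d_i = R_x(i) - R_y(i); compute d_i^2.
  (5-4)^2=1, (1-1)^2=0, (4-5)^2=1, (3-3)^2=0, (6-6)^2=0, (2-2)^2=0
sum(d^2) = 2.
Step 3: rho = 1 - 6*2 / (6*(6^2 - 1)) = 1 - 12/210 = 0.942857.
Step 4: Under H0, t = rho * sqrt((n-2)/(1-rho^2)) = 5.6595 ~ t(4).
Step 5: Two-sided p-value from the t-distribution with 4 df = 0.004805.
Step 6: alpha = 0.05. reject H0.

rho = 0.9429, p = 0.004805, reject H0 at alpha = 0.05.


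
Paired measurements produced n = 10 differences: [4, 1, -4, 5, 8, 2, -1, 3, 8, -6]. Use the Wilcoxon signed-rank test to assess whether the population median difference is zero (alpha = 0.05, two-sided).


Step 1: Drop any zero differences (none here) and take |d_i|.
|d| = [4, 1, 4, 5, 8, 2, 1, 3, 8, 6]
Step 2: Midrank |d_i| (ties get averaged ranks).
ranks: |4|->5.5, |1|->1.5, |4|->5.5, |5|->7, |8|->9.5, |2|->3, |1|->1.5, |3|->4, |8|->9.5, |6|->8
Step 3: Attach original signs; sum ranks with positive sign and with negative sign.
W+ = 5.5 + 1.5 + 7 + 9.5 + 3 + 4 + 9.5 = 40
W- = 5.5 + 1.5 + 8 = 15
(Check: W+ + W- = 55 should equal n(n+1)/2 = 55.)
Step 4: Test statistic W = min(W+, W-) = 15.
Step 5: Ties in |d|, so use the tie-corrected normal approximation.
        E[W] = n(n+1)/4 = 10*11/4 = 27.5.
        Tie groups: |d|=1 (t=2), |d|=4 (t=2), |d|=8 (t=2); sum(t^3 - t) = 18.
        Var[W] = n(n+1)(2n+1)/24 - sum(t^3-t)/48 = 2310/24 - 18/48 = 95.875.
        z = (W - E[W]) / sqrt(Var[W]) = (15 - 27.5) / 9.7916 = -1.2766.
        Two-sided p = 2*Phi(z) = 0.201741.
Step 6: alpha = 0.05. fail to reject H0.

W+ = 40, W- = 15, W = min = 15, p = 0.201741, fail to reject H0.


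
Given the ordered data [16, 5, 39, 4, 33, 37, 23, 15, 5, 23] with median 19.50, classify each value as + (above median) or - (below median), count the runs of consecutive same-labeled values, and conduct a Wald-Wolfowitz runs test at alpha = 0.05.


Step 1: Compute median = 19.50; label A = above, B = below.
Labels in order: BBABAAABBA  (n_A = 5, n_B = 5)
Step 2: Count runs R = 6.
Step 3: Under H0 (random ordering), E[R] = 2*n_A*n_B/(n_A+n_B) + 1 = 2*5*5/10 + 1 = 6.0000.
        Var[R] = 2*n_A*n_B*(2*n_A*n_B - n_A - n_B) / ((n_A+n_B)^2 * (n_A+n_B-1)) = 2000/900 = 2.2222.
        SD[R] = 1.4907.
Step 4: R = E[R], so z = 0 with no continuity correction.
Step 5: Two-sided p-value via normal approximation = 2*(1 - Phi(|z|)) = 1.000000.
Step 6: alpha = 0.05. fail to reject H0.

R = 6, z = 0.0000, p = 1.000000, fail to reject H0.


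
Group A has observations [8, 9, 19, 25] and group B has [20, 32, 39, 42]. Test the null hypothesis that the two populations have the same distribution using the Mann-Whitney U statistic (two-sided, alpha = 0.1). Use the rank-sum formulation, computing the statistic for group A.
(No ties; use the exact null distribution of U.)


Step 1: Combine and sort all 8 observations; assign midranks.
sorted (value, group): (8,X), (9,X), (19,X), (20,Y), (25,X), (32,Y), (39,Y), (42,Y)
ranks: 8->1, 9->2, 19->3, 20->4, 25->5, 32->6, 39->7, 42->8
Step 2: Rank sum for X: R1 = 1 + 2 + 3 + 5 = 11.
Step 3: U_X = R1 - n1(n1+1)/2 = 11 - 4*5/2 = 11 - 10 = 1.
       U_Y = n1*n2 - U_X = 16 - 1 = 15.
Step 4: No ties, so the exact null distribution of U (based on enumerating the C(8,4) = 70 equally likely rank assignments) gives the two-sided p-value.
Step 5: p-value = 0.057143; compare to alpha = 0.1. reject H0.

U_X = 1, p = 0.057143, reject H0 at alpha = 0.1.


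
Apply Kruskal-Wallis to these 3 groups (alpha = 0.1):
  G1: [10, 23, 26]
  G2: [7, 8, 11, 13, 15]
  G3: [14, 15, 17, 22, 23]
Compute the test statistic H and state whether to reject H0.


Step 1: Combine all N = 13 observations and assign midranks.
sorted (value, group, rank): (7,G2,1), (8,G2,2), (10,G1,3), (11,G2,4), (13,G2,5), (14,G3,6), (15,G2,7.5), (15,G3,7.5), (17,G3,9), (22,G3,10), (23,G1,11.5), (23,G3,11.5), (26,G1,13)
Step 2: Sum ranks within each group.
R_1 = 27.5 (n_1 = 3)
R_2 = 19.5 (n_2 = 5)
R_3 = 44 (n_3 = 5)
Step 3: H = 12/(N(N+1)) * sum(R_i^2/n_i) - 3(N+1)
     = 12/(13*14) * (27.5^2/3 + 19.5^2/5 + 44^2/5) - 3*14
     = 0.065934 * 715.333 - 42
     = 5.164835.
Step 4: Ties present; correction factor C = 1 - 12/(13^3 - 13) = 0.994505. Corrected H = 5.164835 / 0.994505 = 5.193370.
Step 5: Under H0, H ~ chi^2(2); p-value = 0.074520.
Step 6: alpha = 0.1. reject H0.

H = 5.1934, df = 2, p = 0.074520, reject H0.


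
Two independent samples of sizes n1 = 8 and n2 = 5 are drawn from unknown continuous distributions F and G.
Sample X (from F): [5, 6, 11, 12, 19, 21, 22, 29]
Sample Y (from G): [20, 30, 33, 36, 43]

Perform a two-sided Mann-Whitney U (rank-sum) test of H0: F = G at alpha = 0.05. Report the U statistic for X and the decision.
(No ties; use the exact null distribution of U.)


Step 1: Combine and sort all 13 observations; assign midranks.
sorted (value, group): (5,X), (6,X), (11,X), (12,X), (19,X), (20,Y), (21,X), (22,X), (29,X), (30,Y), (33,Y), (36,Y), (43,Y)
ranks: 5->1, 6->2, 11->3, 12->4, 19->5, 20->6, 21->7, 22->8, 29->9, 30->10, 33->11, 36->12, 43->13
Step 2: Rank sum for X: R1 = 1 + 2 + 3 + 4 + 5 + 7 + 8 + 9 = 39.
Step 3: U_X = R1 - n1(n1+1)/2 = 39 - 8*9/2 = 39 - 36 = 3.
       U_Y = n1*n2 - U_X = 40 - 3 = 37.
Step 4: No ties, so the exact null distribution of U (based on enumerating the C(13,8) = 1287 equally likely rank assignments) gives the two-sided p-value.
Step 5: p-value = 0.010878; compare to alpha = 0.05. reject H0.

U_X = 3, p = 0.010878, reject H0 at alpha = 0.05.


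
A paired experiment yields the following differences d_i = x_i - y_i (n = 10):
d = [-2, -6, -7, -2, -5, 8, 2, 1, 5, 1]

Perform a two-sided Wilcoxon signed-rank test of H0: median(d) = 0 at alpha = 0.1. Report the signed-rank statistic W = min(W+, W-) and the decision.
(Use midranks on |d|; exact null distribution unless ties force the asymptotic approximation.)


Step 1: Drop any zero differences (none here) and take |d_i|.
|d| = [2, 6, 7, 2, 5, 8, 2, 1, 5, 1]
Step 2: Midrank |d_i| (ties get averaged ranks).
ranks: |2|->4, |6|->8, |7|->9, |2|->4, |5|->6.5, |8|->10, |2|->4, |1|->1.5, |5|->6.5, |1|->1.5
Step 3: Attach original signs; sum ranks with positive sign and with negative sign.
W+ = 10 + 4 + 1.5 + 6.5 + 1.5 = 23.5
W- = 4 + 8 + 9 + 4 + 6.5 = 31.5
(Check: W+ + W- = 55 should equal n(n+1)/2 = 55.)
Step 4: Test statistic W = min(W+, W-) = 23.5.
Step 5: Ties in |d|, so use the tie-corrected normal approximation.
        E[W] = n(n+1)/4 = 10*11/4 = 27.5.
        Tie groups: |d|=1 (t=2), |d|=2 (t=3), |d|=5 (t=2); sum(t^3 - t) = 36.
        Var[W] = n(n+1)(2n+1)/24 - sum(t^3-t)/48 = 2310/24 - 36/48 = 95.5.
        z = (W - E[W]) / sqrt(Var[W]) = (23.5 - 27.5) / 9.7724 = -0.4093.
        Two-sided p = 2*Phi(z) = 0.682308.
Step 6: alpha = 0.1. fail to reject H0.

W+ = 23.5, W- = 31.5, W = min = 23.5, p = 0.682308, fail to reject H0.


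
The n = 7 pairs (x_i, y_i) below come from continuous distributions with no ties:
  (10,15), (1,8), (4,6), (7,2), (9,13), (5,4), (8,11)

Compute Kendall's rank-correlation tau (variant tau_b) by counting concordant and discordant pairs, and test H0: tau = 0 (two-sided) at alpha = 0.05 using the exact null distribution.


Step 1: Enumerate the 21 unordered pairs (i,j) with i<j and classify each by sign(x_j-x_i) * sign(y_j-y_i).
  (1,2):dx=-9,dy=-7->C; (1,3):dx=-6,dy=-9->C; (1,4):dx=-3,dy=-13->C; (1,5):dx=-1,dy=-2->C
  (1,6):dx=-5,dy=-11->C; (1,7):dx=-2,dy=-4->C; (2,3):dx=+3,dy=-2->D; (2,4):dx=+6,dy=-6->D
  (2,5):dx=+8,dy=+5->C; (2,6):dx=+4,dy=-4->D; (2,7):dx=+7,dy=+3->C; (3,4):dx=+3,dy=-4->D
  (3,5):dx=+5,dy=+7->C; (3,6):dx=+1,dy=-2->D; (3,7):dx=+4,dy=+5->C; (4,5):dx=+2,dy=+11->C
  (4,6):dx=-2,dy=+2->D; (4,7):dx=+1,dy=+9->C; (5,6):dx=-4,dy=-9->C; (5,7):dx=-1,dy=-2->C
  (6,7):dx=+3,dy=+7->C
Step 2: C = 15, D = 6, total pairs = 21.
Step 3: tau = (C - D)/(n(n-1)/2) = (15 - 6)/21 = 0.428571.
Step 4: Exact two-sided p-value (enumerate n! = 5040 permutations of y under H0): p = 0.238889.
Step 5: alpha = 0.05. fail to reject H0.

tau_b = 0.4286 (C=15, D=6), p = 0.238889, fail to reject H0.


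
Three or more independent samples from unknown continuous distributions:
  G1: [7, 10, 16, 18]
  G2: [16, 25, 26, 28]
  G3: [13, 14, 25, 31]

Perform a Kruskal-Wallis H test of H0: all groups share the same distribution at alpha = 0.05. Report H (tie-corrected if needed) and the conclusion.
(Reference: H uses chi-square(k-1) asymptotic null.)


Step 1: Combine all N = 12 observations and assign midranks.
sorted (value, group, rank): (7,G1,1), (10,G1,2), (13,G3,3), (14,G3,4), (16,G1,5.5), (16,G2,5.5), (18,G1,7), (25,G2,8.5), (25,G3,8.5), (26,G2,10), (28,G2,11), (31,G3,12)
Step 2: Sum ranks within each group.
R_1 = 15.5 (n_1 = 4)
R_2 = 35 (n_2 = 4)
R_3 = 27.5 (n_3 = 4)
Step 3: H = 12/(N(N+1)) * sum(R_i^2/n_i) - 3(N+1)
     = 12/(12*13) * (15.5^2/4 + 35^2/4 + 27.5^2/4) - 3*13
     = 0.076923 * 555.375 - 39
     = 3.721154.
Step 4: Ties present; correction factor C = 1 - 12/(12^3 - 12) = 0.993007. Corrected H = 3.721154 / 0.993007 = 3.747359.
Step 5: Under H0, H ~ chi^2(2); p-value = 0.153558.
Step 6: alpha = 0.05. fail to reject H0.

H = 3.7474, df = 2, p = 0.153558, fail to reject H0.


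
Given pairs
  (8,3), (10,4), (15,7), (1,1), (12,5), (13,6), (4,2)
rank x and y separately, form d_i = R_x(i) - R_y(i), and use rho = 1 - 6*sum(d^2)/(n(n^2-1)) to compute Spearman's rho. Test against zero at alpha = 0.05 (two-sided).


Step 1: Rank x and y separately (midranks; no ties here).
rank(x): 8->3, 10->4, 15->7, 1->1, 12->5, 13->6, 4->2
rank(y): 3->3, 4->4, 7->7, 1->1, 5->5, 6->6, 2->2
Step 2: d_i = R_x(i) - R_y(i); compute d_i^2.
  (3-3)^2=0, (4-4)^2=0, (7-7)^2=0, (1-1)^2=0, (5-5)^2=0, (6-6)^2=0, (2-2)^2=0
sum(d^2) = 0.
Step 3: rho = 1 - 6*0 / (7*(7^2 - 1)) = 1 - 0/336 = 1.000000.
Step 5: Two-sided p-value from the t-distribution with 5 df = 0.000000.
Step 6: alpha = 0.05. reject H0.

rho = 1.0000, p = 0.000000, reject H0 at alpha = 0.05.


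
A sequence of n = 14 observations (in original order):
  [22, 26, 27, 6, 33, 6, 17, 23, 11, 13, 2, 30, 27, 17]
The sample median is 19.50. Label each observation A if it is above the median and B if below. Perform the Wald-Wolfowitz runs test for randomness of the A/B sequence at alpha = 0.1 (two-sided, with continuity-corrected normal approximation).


Step 1: Compute median = 19.50; label A = above, B = below.
Labels in order: AAABABBABBBAAB  (n_A = 7, n_B = 7)
Step 2: Count runs R = 8.
Step 3: Under H0 (random ordering), E[R] = 2*n_A*n_B/(n_A+n_B) + 1 = 2*7*7/14 + 1 = 8.0000.
        Var[R] = 2*n_A*n_B*(2*n_A*n_B - n_A - n_B) / ((n_A+n_B)^2 * (n_A+n_B-1)) = 8232/2548 = 3.2308.
        SD[R] = 1.7974.
Step 4: R = E[R], so z = 0 with no continuity correction.
Step 5: Two-sided p-value via normal approximation = 2*(1 - Phi(|z|)) = 1.000000.
Step 6: alpha = 0.1. fail to reject H0.

R = 8, z = 0.0000, p = 1.000000, fail to reject H0.


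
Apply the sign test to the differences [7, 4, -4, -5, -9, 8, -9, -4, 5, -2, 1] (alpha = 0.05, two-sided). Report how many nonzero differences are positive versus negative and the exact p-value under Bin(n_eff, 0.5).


Step 1: Discard zero differences. Original n = 11; n_eff = number of nonzero differences = 11.
Nonzero differences (with sign): +7, +4, -4, -5, -9, +8, -9, -4, +5, -2, +1
Step 2: Count signs: positive = 5, negative = 6.
Step 3: Under H0: P(positive) = 0.5, so the number of positives S ~ Bin(11, 0.5).
Step 4: Two-sided exact p-value = sum of Bin(11,0.5) probabilities at or below the observed probability = 1.000000.
Step 5: alpha = 0.05. fail to reject H0.

n_eff = 11, pos = 5, neg = 6, p = 1.000000, fail to reject H0.


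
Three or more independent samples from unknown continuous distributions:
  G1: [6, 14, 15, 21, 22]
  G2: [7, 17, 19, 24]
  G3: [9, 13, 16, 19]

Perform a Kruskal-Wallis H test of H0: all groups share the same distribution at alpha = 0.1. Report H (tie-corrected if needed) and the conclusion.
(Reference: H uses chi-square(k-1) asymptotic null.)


Step 1: Combine all N = 13 observations and assign midranks.
sorted (value, group, rank): (6,G1,1), (7,G2,2), (9,G3,3), (13,G3,4), (14,G1,5), (15,G1,6), (16,G3,7), (17,G2,8), (19,G2,9.5), (19,G3,9.5), (21,G1,11), (22,G1,12), (24,G2,13)
Step 2: Sum ranks within each group.
R_1 = 35 (n_1 = 5)
R_2 = 32.5 (n_2 = 4)
R_3 = 23.5 (n_3 = 4)
Step 3: H = 12/(N(N+1)) * sum(R_i^2/n_i) - 3(N+1)
     = 12/(13*14) * (35^2/5 + 32.5^2/4 + 23.5^2/4) - 3*14
     = 0.065934 * 647.125 - 42
     = 0.667582.
Step 4: Ties present; correction factor C = 1 - 6/(13^3 - 13) = 0.997253. Corrected H = 0.667582 / 0.997253 = 0.669421.
Step 5: Under H0, H ~ chi^2(2); p-value = 0.715545.
Step 6: alpha = 0.1. fail to reject H0.

H = 0.6694, df = 2, p = 0.715545, fail to reject H0.


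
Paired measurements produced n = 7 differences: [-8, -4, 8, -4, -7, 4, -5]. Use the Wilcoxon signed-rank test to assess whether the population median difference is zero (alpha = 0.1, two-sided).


Step 1: Drop any zero differences (none here) and take |d_i|.
|d| = [8, 4, 8, 4, 7, 4, 5]
Step 2: Midrank |d_i| (ties get averaged ranks).
ranks: |8|->6.5, |4|->2, |8|->6.5, |4|->2, |7|->5, |4|->2, |5|->4
Step 3: Attach original signs; sum ranks with positive sign and with negative sign.
W+ = 6.5 + 2 = 8.5
W- = 6.5 + 2 + 2 + 5 + 4 = 19.5
(Check: W+ + W- = 28 should equal n(n+1)/2 = 28.)
Step 4: Test statistic W = min(W+, W-) = 8.5.
Step 5: Ties in |d|, so use the tie-corrected normal approximation.
        E[W] = n(n+1)/4 = 7*8/4 = 14.
        Tie groups: |d|=4 (t=3), |d|=8 (t=2); sum(t^3 - t) = 30.
        Var[W] = n(n+1)(2n+1)/24 - sum(t^3-t)/48 = 840/24 - 30/48 = 34.375.
        z = (W - E[W]) / sqrt(Var[W]) = (8.5 - 14) / 5.8630 = -0.9381.
        Two-sided p = 2*Phi(z) = 0.348202.
Step 6: alpha = 0.1. fail to reject H0.

W+ = 8.5, W- = 19.5, W = min = 8.5, p = 0.348202, fail to reject H0.


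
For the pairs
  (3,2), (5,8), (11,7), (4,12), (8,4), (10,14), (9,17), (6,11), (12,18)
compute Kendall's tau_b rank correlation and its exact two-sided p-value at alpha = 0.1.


Step 1: Enumerate the 36 unordered pairs (i,j) with i<j and classify each by sign(x_j-x_i) * sign(y_j-y_i).
  (1,2):dx=+2,dy=+6->C; (1,3):dx=+8,dy=+5->C; (1,4):dx=+1,dy=+10->C; (1,5):dx=+5,dy=+2->C
  (1,6):dx=+7,dy=+12->C; (1,7):dx=+6,dy=+15->C; (1,8):dx=+3,dy=+9->C; (1,9):dx=+9,dy=+16->C
  (2,3):dx=+6,dy=-1->D; (2,4):dx=-1,dy=+4->D; (2,5):dx=+3,dy=-4->D; (2,6):dx=+5,dy=+6->C
  (2,7):dx=+4,dy=+9->C; (2,8):dx=+1,dy=+3->C; (2,9):dx=+7,dy=+10->C; (3,4):dx=-7,dy=+5->D
  (3,5):dx=-3,dy=-3->C; (3,6):dx=-1,dy=+7->D; (3,7):dx=-2,dy=+10->D; (3,8):dx=-5,dy=+4->D
  (3,9):dx=+1,dy=+11->C; (4,5):dx=+4,dy=-8->D; (4,6):dx=+6,dy=+2->C; (4,7):dx=+5,dy=+5->C
  (4,8):dx=+2,dy=-1->D; (4,9):dx=+8,dy=+6->C; (5,6):dx=+2,dy=+10->C; (5,7):dx=+1,dy=+13->C
  (5,8):dx=-2,dy=+7->D; (5,9):dx=+4,dy=+14->C; (6,7):dx=-1,dy=+3->D; (6,8):dx=-4,dy=-3->C
  (6,9):dx=+2,dy=+4->C; (7,8):dx=-3,dy=-6->C; (7,9):dx=+3,dy=+1->C; (8,9):dx=+6,dy=+7->C
Step 2: C = 25, D = 11, total pairs = 36.
Step 3: tau = (C - D)/(n(n-1)/2) = (25 - 11)/36 = 0.388889.
Step 4: Exact two-sided p-value (enumerate n! = 362880 permutations of y under H0): p = 0.180181.
Step 5: alpha = 0.1. fail to reject H0.

tau_b = 0.3889 (C=25, D=11), p = 0.180181, fail to reject H0.


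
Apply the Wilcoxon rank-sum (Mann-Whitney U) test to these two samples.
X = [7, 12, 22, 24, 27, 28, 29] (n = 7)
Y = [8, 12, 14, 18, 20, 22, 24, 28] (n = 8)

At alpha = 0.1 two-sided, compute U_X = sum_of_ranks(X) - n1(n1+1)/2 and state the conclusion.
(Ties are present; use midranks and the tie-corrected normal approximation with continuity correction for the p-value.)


Step 1: Combine and sort all 15 observations; assign midranks.
sorted (value, group): (7,X), (8,Y), (12,X), (12,Y), (14,Y), (18,Y), (20,Y), (22,X), (22,Y), (24,X), (24,Y), (27,X), (28,X), (28,Y), (29,X)
ranks: 7->1, 8->2, 12->3.5, 12->3.5, 14->5, 18->6, 20->7, 22->8.5, 22->8.5, 24->10.5, 24->10.5, 27->12, 28->13.5, 28->13.5, 29->15
Step 2: Rank sum for X: R1 = 1 + 3.5 + 8.5 + 10.5 + 12 + 13.5 + 15 = 64.
Step 3: U_X = R1 - n1(n1+1)/2 = 64 - 7*8/2 = 64 - 28 = 36.
       U_Y = n1*n2 - U_X = 56 - 36 = 20.
Step 4: Ties are present, so use the tie-corrected normal approximation (with continuity correction) for the p-value.
Step 5: p-value = 0.383714; compare to alpha = 0.1. fail to reject H0.

U_X = 36, p = 0.383714, fail to reject H0 at alpha = 0.1.


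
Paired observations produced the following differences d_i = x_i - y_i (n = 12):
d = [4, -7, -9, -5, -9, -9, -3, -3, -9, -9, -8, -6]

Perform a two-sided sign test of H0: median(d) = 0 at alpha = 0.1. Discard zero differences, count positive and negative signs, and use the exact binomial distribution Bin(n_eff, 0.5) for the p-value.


Step 1: Discard zero differences. Original n = 12; n_eff = number of nonzero differences = 12.
Nonzero differences (with sign): +4, -7, -9, -5, -9, -9, -3, -3, -9, -9, -8, -6
Step 2: Count signs: positive = 1, negative = 11.
Step 3: Under H0: P(positive) = 0.5, so the number of positives S ~ Bin(12, 0.5).
Step 4: Two-sided exact p-value = sum of Bin(12,0.5) probabilities at or below the observed probability = 0.006348.
Step 5: alpha = 0.1. reject H0.

n_eff = 12, pos = 1, neg = 11, p = 0.006348, reject H0.


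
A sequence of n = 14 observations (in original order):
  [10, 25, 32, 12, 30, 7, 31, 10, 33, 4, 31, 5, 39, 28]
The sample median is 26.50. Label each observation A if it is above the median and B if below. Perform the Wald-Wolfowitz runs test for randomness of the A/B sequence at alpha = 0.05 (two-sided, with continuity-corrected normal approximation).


Step 1: Compute median = 26.50; label A = above, B = below.
Labels in order: BBABABABABABAA  (n_A = 7, n_B = 7)
Step 2: Count runs R = 12.
Step 3: Under H0 (random ordering), E[R] = 2*n_A*n_B/(n_A+n_B) + 1 = 2*7*7/14 + 1 = 8.0000.
        Var[R] = 2*n_A*n_B*(2*n_A*n_B - n_A - n_B) / ((n_A+n_B)^2 * (n_A+n_B-1)) = 8232/2548 = 3.2308.
        SD[R] = 1.7974.
Step 4: Continuity-corrected z = (R - 0.5 - E[R]) / SD[R] = (12 - 0.5 - 8.0000) / 1.7974 = 1.9472.
Step 5: Two-sided p-value via normal approximation = 2*(1 - Phi(|z|)) = 0.051508.
Step 6: alpha = 0.05. fail to reject H0.

R = 12, z = 1.9472, p = 0.051508, fail to reject H0.


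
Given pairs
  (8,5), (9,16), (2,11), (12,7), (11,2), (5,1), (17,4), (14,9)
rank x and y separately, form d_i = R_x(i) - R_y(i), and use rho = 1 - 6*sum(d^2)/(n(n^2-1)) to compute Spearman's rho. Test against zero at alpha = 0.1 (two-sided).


Step 1: Rank x and y separately (midranks; no ties here).
rank(x): 8->3, 9->4, 2->1, 12->6, 11->5, 5->2, 17->8, 14->7
rank(y): 5->4, 16->8, 11->7, 7->5, 2->2, 1->1, 4->3, 9->6
Step 2: d_i = R_x(i) - R_y(i); compute d_i^2.
  (3-4)^2=1, (4-8)^2=16, (1-7)^2=36, (6-5)^2=1, (5-2)^2=9, (2-1)^2=1, (8-3)^2=25, (7-6)^2=1
sum(d^2) = 90.
Step 3: rho = 1 - 6*90 / (8*(8^2 - 1)) = 1 - 540/504 = -0.071429.
Step 4: Under H0, t = rho * sqrt((n-2)/(1-rho^2)) = -0.1754 ~ t(6).
Step 5: Two-sided p-value from the t-distribution with 6 df = 0.866526.
Step 6: alpha = 0.1. fail to reject H0.

rho = -0.0714, p = 0.866526, fail to reject H0 at alpha = 0.1.


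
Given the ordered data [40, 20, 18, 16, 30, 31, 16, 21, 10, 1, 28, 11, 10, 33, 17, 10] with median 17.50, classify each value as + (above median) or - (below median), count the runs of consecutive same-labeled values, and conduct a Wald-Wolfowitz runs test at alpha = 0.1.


Step 1: Compute median = 17.50; label A = above, B = below.
Labels in order: AAABAABABBABBABB  (n_A = 8, n_B = 8)
Step 2: Count runs R = 10.
Step 3: Under H0 (random ordering), E[R] = 2*n_A*n_B/(n_A+n_B) + 1 = 2*8*8/16 + 1 = 9.0000.
        Var[R] = 2*n_A*n_B*(2*n_A*n_B - n_A - n_B) / ((n_A+n_B)^2 * (n_A+n_B-1)) = 14336/3840 = 3.7333.
        SD[R] = 1.9322.
Step 4: Continuity-corrected z = (R - 0.5 - E[R]) / SD[R] = (10 - 0.5 - 9.0000) / 1.9322 = 0.2588.
Step 5: Two-sided p-value via normal approximation = 2*(1 - Phi(|z|)) = 0.795809.
Step 6: alpha = 0.1. fail to reject H0.

R = 10, z = 0.2588, p = 0.795809, fail to reject H0.


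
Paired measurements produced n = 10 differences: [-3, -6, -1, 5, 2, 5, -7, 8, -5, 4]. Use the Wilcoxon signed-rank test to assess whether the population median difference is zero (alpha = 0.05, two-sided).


Step 1: Drop any zero differences (none here) and take |d_i|.
|d| = [3, 6, 1, 5, 2, 5, 7, 8, 5, 4]
Step 2: Midrank |d_i| (ties get averaged ranks).
ranks: |3|->3, |6|->8, |1|->1, |5|->6, |2|->2, |5|->6, |7|->9, |8|->10, |5|->6, |4|->4
Step 3: Attach original signs; sum ranks with positive sign and with negative sign.
W+ = 6 + 2 + 6 + 10 + 4 = 28
W- = 3 + 8 + 1 + 9 + 6 = 27
(Check: W+ + W- = 55 should equal n(n+1)/2 = 55.)
Step 4: Test statistic W = min(W+, W-) = 27.
Step 5: Ties in |d|, so use the tie-corrected normal approximation.
        E[W] = n(n+1)/4 = 10*11/4 = 27.5.
        Tie groups: |d|=5 (t=3); sum(t^3 - t) = 24.
        Var[W] = n(n+1)(2n+1)/24 - sum(t^3-t)/48 = 2310/24 - 24/48 = 95.75.
        z = (W - E[W]) / sqrt(Var[W]) = (27 - 27.5) / 9.7852 = -0.0511.
        Two-sided p = 2*Phi(z) = 0.959248.
Step 6: alpha = 0.05. fail to reject H0.

W+ = 28, W- = 27, W = min = 27, p = 0.959248, fail to reject H0.


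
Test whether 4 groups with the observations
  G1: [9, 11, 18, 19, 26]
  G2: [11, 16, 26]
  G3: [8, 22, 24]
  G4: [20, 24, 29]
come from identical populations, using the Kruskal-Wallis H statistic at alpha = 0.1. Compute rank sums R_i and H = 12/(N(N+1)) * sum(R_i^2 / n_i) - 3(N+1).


Step 1: Combine all N = 14 observations and assign midranks.
sorted (value, group, rank): (8,G3,1), (9,G1,2), (11,G1,3.5), (11,G2,3.5), (16,G2,5), (18,G1,6), (19,G1,7), (20,G4,8), (22,G3,9), (24,G3,10.5), (24,G4,10.5), (26,G1,12.5), (26,G2,12.5), (29,G4,14)
Step 2: Sum ranks within each group.
R_1 = 31 (n_1 = 5)
R_2 = 21 (n_2 = 3)
R_3 = 20.5 (n_3 = 3)
R_4 = 32.5 (n_4 = 3)
Step 3: H = 12/(N(N+1)) * sum(R_i^2/n_i) - 3(N+1)
     = 12/(14*15) * (31^2/5 + 21^2/3 + 20.5^2/3 + 32.5^2/3) - 3*15
     = 0.057143 * 831.367 - 45
     = 2.506667.
Step 4: Ties present; correction factor C = 1 - 18/(14^3 - 14) = 0.993407. Corrected H = 2.506667 / 0.993407 = 2.523304.
Step 5: Under H0, H ~ chi^2(3); p-value = 0.471094.
Step 6: alpha = 0.1. fail to reject H0.

H = 2.5233, df = 3, p = 0.471094, fail to reject H0.


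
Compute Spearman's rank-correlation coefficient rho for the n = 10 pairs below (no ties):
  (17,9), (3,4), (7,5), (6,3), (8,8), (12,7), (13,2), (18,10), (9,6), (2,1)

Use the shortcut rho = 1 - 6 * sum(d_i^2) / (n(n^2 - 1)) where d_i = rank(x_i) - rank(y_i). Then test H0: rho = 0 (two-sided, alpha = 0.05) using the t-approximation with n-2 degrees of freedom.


Step 1: Rank x and y separately (midranks; no ties here).
rank(x): 17->9, 3->2, 7->4, 6->3, 8->5, 12->7, 13->8, 18->10, 9->6, 2->1
rank(y): 9->9, 4->4, 5->5, 3->3, 8->8, 7->7, 2->2, 10->10, 6->6, 1->1
Step 2: d_i = R_x(i) - R_y(i); compute d_i^2.
  (9-9)^2=0, (2-4)^2=4, (4-5)^2=1, (3-3)^2=0, (5-8)^2=9, (7-7)^2=0, (8-2)^2=36, (10-10)^2=0, (6-6)^2=0, (1-1)^2=0
sum(d^2) = 50.
Step 3: rho = 1 - 6*50 / (10*(10^2 - 1)) = 1 - 300/990 = 0.696970.
Step 4: Under H0, t = rho * sqrt((n-2)/(1-rho^2)) = 2.7490 ~ t(8).
Step 5: Two-sided p-value from the t-distribution with 8 df = 0.025097.
Step 6: alpha = 0.05. reject H0.

rho = 0.6970, p = 0.025097, reject H0 at alpha = 0.05.


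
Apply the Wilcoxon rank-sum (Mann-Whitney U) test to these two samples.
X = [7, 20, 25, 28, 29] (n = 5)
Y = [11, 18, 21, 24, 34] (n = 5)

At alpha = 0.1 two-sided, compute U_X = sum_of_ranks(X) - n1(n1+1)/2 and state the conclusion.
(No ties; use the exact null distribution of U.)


Step 1: Combine and sort all 10 observations; assign midranks.
sorted (value, group): (7,X), (11,Y), (18,Y), (20,X), (21,Y), (24,Y), (25,X), (28,X), (29,X), (34,Y)
ranks: 7->1, 11->2, 18->3, 20->4, 21->5, 24->6, 25->7, 28->8, 29->9, 34->10
Step 2: Rank sum for X: R1 = 1 + 4 + 7 + 8 + 9 = 29.
Step 3: U_X = R1 - n1(n1+1)/2 = 29 - 5*6/2 = 29 - 15 = 14.
       U_Y = n1*n2 - U_X = 25 - 14 = 11.
Step 4: No ties, so the exact null distribution of U (based on enumerating the C(10,5) = 252 equally likely rank assignments) gives the two-sided p-value.
Step 5: p-value = 0.841270; compare to alpha = 0.1. fail to reject H0.

U_X = 14, p = 0.841270, fail to reject H0 at alpha = 0.1.


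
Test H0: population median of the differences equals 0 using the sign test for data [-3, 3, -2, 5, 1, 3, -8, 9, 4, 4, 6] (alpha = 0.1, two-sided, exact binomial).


Step 1: Discard zero differences. Original n = 11; n_eff = number of nonzero differences = 11.
Nonzero differences (with sign): -3, +3, -2, +5, +1, +3, -8, +9, +4, +4, +6
Step 2: Count signs: positive = 8, negative = 3.
Step 3: Under H0: P(positive) = 0.5, so the number of positives S ~ Bin(11, 0.5).
Step 4: Two-sided exact p-value = sum of Bin(11,0.5) probabilities at or below the observed probability = 0.226562.
Step 5: alpha = 0.1. fail to reject H0.

n_eff = 11, pos = 8, neg = 3, p = 0.226562, fail to reject H0.


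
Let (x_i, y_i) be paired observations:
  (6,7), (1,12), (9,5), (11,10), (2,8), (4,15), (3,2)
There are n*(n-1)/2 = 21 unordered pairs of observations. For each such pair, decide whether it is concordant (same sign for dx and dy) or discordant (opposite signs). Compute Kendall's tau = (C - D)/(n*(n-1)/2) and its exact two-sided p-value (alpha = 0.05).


Step 1: Enumerate the 21 unordered pairs (i,j) with i<j and classify each by sign(x_j-x_i) * sign(y_j-y_i).
  (1,2):dx=-5,dy=+5->D; (1,3):dx=+3,dy=-2->D; (1,4):dx=+5,dy=+3->C; (1,5):dx=-4,dy=+1->D
  (1,6):dx=-2,dy=+8->D; (1,7):dx=-3,dy=-5->C; (2,3):dx=+8,dy=-7->D; (2,4):dx=+10,dy=-2->D
  (2,5):dx=+1,dy=-4->D; (2,6):dx=+3,dy=+3->C; (2,7):dx=+2,dy=-10->D; (3,4):dx=+2,dy=+5->C
  (3,5):dx=-7,dy=+3->D; (3,6):dx=-5,dy=+10->D; (3,7):dx=-6,dy=-3->C; (4,5):dx=-9,dy=-2->C
  (4,6):dx=-7,dy=+5->D; (4,7):dx=-8,dy=-8->C; (5,6):dx=+2,dy=+7->C; (5,7):dx=+1,dy=-6->D
  (6,7):dx=-1,dy=-13->C
Step 2: C = 9, D = 12, total pairs = 21.
Step 3: tau = (C - D)/(n(n-1)/2) = (9 - 12)/21 = -0.142857.
Step 4: Exact two-sided p-value (enumerate n! = 5040 permutations of y under H0): p = 0.772619.
Step 5: alpha = 0.05. fail to reject H0.

tau_b = -0.1429 (C=9, D=12), p = 0.772619, fail to reject H0.


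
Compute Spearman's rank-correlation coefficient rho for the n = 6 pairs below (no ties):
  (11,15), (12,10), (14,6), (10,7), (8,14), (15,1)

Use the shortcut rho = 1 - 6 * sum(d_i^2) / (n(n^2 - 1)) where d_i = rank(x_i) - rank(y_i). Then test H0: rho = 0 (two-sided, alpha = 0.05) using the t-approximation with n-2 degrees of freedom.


Step 1: Rank x and y separately (midranks; no ties here).
rank(x): 11->3, 12->4, 14->5, 10->2, 8->1, 15->6
rank(y): 15->6, 10->4, 6->2, 7->3, 14->5, 1->1
Step 2: d_i = R_x(i) - R_y(i); compute d_i^2.
  (3-6)^2=9, (4-4)^2=0, (5-2)^2=9, (2-3)^2=1, (1-5)^2=16, (6-1)^2=25
sum(d^2) = 60.
Step 3: rho = 1 - 6*60 / (6*(6^2 - 1)) = 1 - 360/210 = -0.714286.
Step 4: Under H0, t = rho * sqrt((n-2)/(1-rho^2)) = -2.0412 ~ t(4).
Step 5: Two-sided p-value from the t-distribution with 4 df = 0.110787.
Step 6: alpha = 0.05. fail to reject H0.

rho = -0.7143, p = 0.110787, fail to reject H0 at alpha = 0.05.


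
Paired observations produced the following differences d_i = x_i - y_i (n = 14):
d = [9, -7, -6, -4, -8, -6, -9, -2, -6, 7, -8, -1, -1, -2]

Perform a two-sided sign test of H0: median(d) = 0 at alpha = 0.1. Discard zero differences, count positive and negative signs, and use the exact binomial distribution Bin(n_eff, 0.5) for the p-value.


Step 1: Discard zero differences. Original n = 14; n_eff = number of nonzero differences = 14.
Nonzero differences (with sign): +9, -7, -6, -4, -8, -6, -9, -2, -6, +7, -8, -1, -1, -2
Step 2: Count signs: positive = 2, negative = 12.
Step 3: Under H0: P(positive) = 0.5, so the number of positives S ~ Bin(14, 0.5).
Step 4: Two-sided exact p-value = sum of Bin(14,0.5) probabilities at or below the observed probability = 0.012939.
Step 5: alpha = 0.1. reject H0.

n_eff = 14, pos = 2, neg = 12, p = 0.012939, reject H0.


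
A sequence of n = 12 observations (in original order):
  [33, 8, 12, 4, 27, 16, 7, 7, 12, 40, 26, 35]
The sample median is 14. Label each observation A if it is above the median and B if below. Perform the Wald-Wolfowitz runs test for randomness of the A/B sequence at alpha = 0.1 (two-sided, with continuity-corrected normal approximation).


Step 1: Compute median = 14; label A = above, B = below.
Labels in order: ABBBAABBBAAA  (n_A = 6, n_B = 6)
Step 2: Count runs R = 5.
Step 3: Under H0 (random ordering), E[R] = 2*n_A*n_B/(n_A+n_B) + 1 = 2*6*6/12 + 1 = 7.0000.
        Var[R] = 2*n_A*n_B*(2*n_A*n_B - n_A - n_B) / ((n_A+n_B)^2 * (n_A+n_B-1)) = 4320/1584 = 2.7273.
        SD[R] = 1.6514.
Step 4: Continuity-corrected z = (R + 0.5 - E[R]) / SD[R] = (5 + 0.5 - 7.0000) / 1.6514 = -0.9083.
Step 5: Two-sided p-value via normal approximation = 2*(1 - Phi(|z|)) = 0.363722.
Step 6: alpha = 0.1. fail to reject H0.

R = 5, z = -0.9083, p = 0.363722, fail to reject H0.


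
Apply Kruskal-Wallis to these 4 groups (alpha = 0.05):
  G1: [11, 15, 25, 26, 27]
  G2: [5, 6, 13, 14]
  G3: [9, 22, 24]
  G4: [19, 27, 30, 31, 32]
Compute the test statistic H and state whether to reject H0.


Step 1: Combine all N = 17 observations and assign midranks.
sorted (value, group, rank): (5,G2,1), (6,G2,2), (9,G3,3), (11,G1,4), (13,G2,5), (14,G2,6), (15,G1,7), (19,G4,8), (22,G3,9), (24,G3,10), (25,G1,11), (26,G1,12), (27,G1,13.5), (27,G4,13.5), (30,G4,15), (31,G4,16), (32,G4,17)
Step 2: Sum ranks within each group.
R_1 = 47.5 (n_1 = 5)
R_2 = 14 (n_2 = 4)
R_3 = 22 (n_3 = 3)
R_4 = 69.5 (n_4 = 5)
Step 3: H = 12/(N(N+1)) * sum(R_i^2/n_i) - 3(N+1)
     = 12/(17*18) * (47.5^2/5 + 14^2/4 + 22^2/3 + 69.5^2/5) - 3*18
     = 0.039216 * 1627.63 - 54
     = 9.828758.
Step 4: Ties present; correction factor C = 1 - 6/(17^3 - 17) = 0.998775. Corrected H = 9.828758 / 0.998775 = 9.840818.
Step 5: Under H0, H ~ chi^2(3); p-value = 0.019969.
Step 6: alpha = 0.05. reject H0.

H = 9.8408, df = 3, p = 0.019969, reject H0.


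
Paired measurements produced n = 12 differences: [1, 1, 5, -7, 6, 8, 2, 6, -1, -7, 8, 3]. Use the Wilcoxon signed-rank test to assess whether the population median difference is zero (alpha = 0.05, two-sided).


Step 1: Drop any zero differences (none here) and take |d_i|.
|d| = [1, 1, 5, 7, 6, 8, 2, 6, 1, 7, 8, 3]
Step 2: Midrank |d_i| (ties get averaged ranks).
ranks: |1|->2, |1|->2, |5|->6, |7|->9.5, |6|->7.5, |8|->11.5, |2|->4, |6|->7.5, |1|->2, |7|->9.5, |8|->11.5, |3|->5
Step 3: Attach original signs; sum ranks with positive sign and with negative sign.
W+ = 2 + 2 + 6 + 7.5 + 11.5 + 4 + 7.5 + 11.5 + 5 = 57
W- = 9.5 + 2 + 9.5 = 21
(Check: W+ + W- = 78 should equal n(n+1)/2 = 78.)
Step 4: Test statistic W = min(W+, W-) = 21.
Step 5: Ties in |d|, so use the tie-corrected normal approximation.
        E[W] = n(n+1)/4 = 12*13/4 = 39.
        Tie groups: |d|=1 (t=3), |d|=6 (t=2), |d|=7 (t=2), |d|=8 (t=2); sum(t^3 - t) = 42.
        Var[W] = n(n+1)(2n+1)/24 - sum(t^3-t)/48 = 3900/24 - 42/48 = 161.625.
        z = (W - E[W]) / sqrt(Var[W]) = (21 - 39) / 12.7132 = -1.4159.
        Two-sided p = 2*Phi(z) = 0.156818.
Step 6: alpha = 0.05. fail to reject H0.

W+ = 57, W- = 21, W = min = 21, p = 0.156818, fail to reject H0.


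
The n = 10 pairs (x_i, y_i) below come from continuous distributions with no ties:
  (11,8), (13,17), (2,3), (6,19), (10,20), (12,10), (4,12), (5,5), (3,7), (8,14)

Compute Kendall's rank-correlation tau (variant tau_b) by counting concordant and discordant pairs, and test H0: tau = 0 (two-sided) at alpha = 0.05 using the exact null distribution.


Step 1: Enumerate the 45 unordered pairs (i,j) with i<j and classify each by sign(x_j-x_i) * sign(y_j-y_i).
  (1,2):dx=+2,dy=+9->C; (1,3):dx=-9,dy=-5->C; (1,4):dx=-5,dy=+11->D; (1,5):dx=-1,dy=+12->D
  (1,6):dx=+1,dy=+2->C; (1,7):dx=-7,dy=+4->D; (1,8):dx=-6,dy=-3->C; (1,9):dx=-8,dy=-1->C
  (1,10):dx=-3,dy=+6->D; (2,3):dx=-11,dy=-14->C; (2,4):dx=-7,dy=+2->D; (2,5):dx=-3,dy=+3->D
  (2,6):dx=-1,dy=-7->C; (2,7):dx=-9,dy=-5->C; (2,8):dx=-8,dy=-12->C; (2,9):dx=-10,dy=-10->C
  (2,10):dx=-5,dy=-3->C; (3,4):dx=+4,dy=+16->C; (3,5):dx=+8,dy=+17->C; (3,6):dx=+10,dy=+7->C
  (3,7):dx=+2,dy=+9->C; (3,8):dx=+3,dy=+2->C; (3,9):dx=+1,dy=+4->C; (3,10):dx=+6,dy=+11->C
  (4,5):dx=+4,dy=+1->C; (4,6):dx=+6,dy=-9->D; (4,7):dx=-2,dy=-7->C; (4,8):dx=-1,dy=-14->C
  (4,9):dx=-3,dy=-12->C; (4,10):dx=+2,dy=-5->D; (5,6):dx=+2,dy=-10->D; (5,7):dx=-6,dy=-8->C
  (5,8):dx=-5,dy=-15->C; (5,9):dx=-7,dy=-13->C; (5,10):dx=-2,dy=-6->C; (6,7):dx=-8,dy=+2->D
  (6,8):dx=-7,dy=-5->C; (6,9):dx=-9,dy=-3->C; (6,10):dx=-4,dy=+4->D; (7,8):dx=+1,dy=-7->D
  (7,9):dx=-1,dy=-5->C; (7,10):dx=+4,dy=+2->C; (8,9):dx=-2,dy=+2->D; (8,10):dx=+3,dy=+9->C
  (9,10):dx=+5,dy=+7->C
Step 2: C = 32, D = 13, total pairs = 45.
Step 3: tau = (C - D)/(n(n-1)/2) = (32 - 13)/45 = 0.422222.
Step 4: Exact two-sided p-value (enumerate n! = 3628800 permutations of y under H0): p = 0.108313.
Step 5: alpha = 0.05. fail to reject H0.

tau_b = 0.4222 (C=32, D=13), p = 0.108313, fail to reject H0.


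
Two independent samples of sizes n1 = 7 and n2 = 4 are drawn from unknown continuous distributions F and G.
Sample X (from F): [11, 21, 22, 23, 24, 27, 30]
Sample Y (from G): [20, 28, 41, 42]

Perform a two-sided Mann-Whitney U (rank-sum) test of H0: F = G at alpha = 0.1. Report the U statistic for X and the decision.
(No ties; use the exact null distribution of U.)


Step 1: Combine and sort all 11 observations; assign midranks.
sorted (value, group): (11,X), (20,Y), (21,X), (22,X), (23,X), (24,X), (27,X), (28,Y), (30,X), (41,Y), (42,Y)
ranks: 11->1, 20->2, 21->3, 22->4, 23->5, 24->6, 27->7, 28->8, 30->9, 41->10, 42->11
Step 2: Rank sum for X: R1 = 1 + 3 + 4 + 5 + 6 + 7 + 9 = 35.
Step 3: U_X = R1 - n1(n1+1)/2 = 35 - 7*8/2 = 35 - 28 = 7.
       U_Y = n1*n2 - U_X = 28 - 7 = 21.
Step 4: No ties, so the exact null distribution of U (based on enumerating the C(11,7) = 330 equally likely rank assignments) gives the two-sided p-value.
Step 5: p-value = 0.230303; compare to alpha = 0.1. fail to reject H0.

U_X = 7, p = 0.230303, fail to reject H0 at alpha = 0.1.


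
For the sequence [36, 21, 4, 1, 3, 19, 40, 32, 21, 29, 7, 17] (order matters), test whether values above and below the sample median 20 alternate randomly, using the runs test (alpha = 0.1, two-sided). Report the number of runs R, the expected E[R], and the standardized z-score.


Step 1: Compute median = 20; label A = above, B = below.
Labels in order: AABBBBAAAABB  (n_A = 6, n_B = 6)
Step 2: Count runs R = 4.
Step 3: Under H0 (random ordering), E[R] = 2*n_A*n_B/(n_A+n_B) + 1 = 2*6*6/12 + 1 = 7.0000.
        Var[R] = 2*n_A*n_B*(2*n_A*n_B - n_A - n_B) / ((n_A+n_B)^2 * (n_A+n_B-1)) = 4320/1584 = 2.7273.
        SD[R] = 1.6514.
Step 4: Continuity-corrected z = (R + 0.5 - E[R]) / SD[R] = (4 + 0.5 - 7.0000) / 1.6514 = -1.5138.
Step 5: Two-sided p-value via normal approximation = 2*(1 - Phi(|z|)) = 0.130070.
Step 6: alpha = 0.1. fail to reject H0.

R = 4, z = -1.5138, p = 0.130070, fail to reject H0.
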